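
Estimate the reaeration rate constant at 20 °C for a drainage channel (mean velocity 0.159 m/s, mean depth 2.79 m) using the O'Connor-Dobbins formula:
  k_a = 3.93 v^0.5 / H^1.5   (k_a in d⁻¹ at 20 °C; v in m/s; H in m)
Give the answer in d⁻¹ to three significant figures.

k_a = 3.93 × 0.159^0.5 / 2.79^1.5 = 3.93 × 0.3987 / 4.660 = 0.3363 d⁻¹.

k_a ≈ 0.336 d⁻¹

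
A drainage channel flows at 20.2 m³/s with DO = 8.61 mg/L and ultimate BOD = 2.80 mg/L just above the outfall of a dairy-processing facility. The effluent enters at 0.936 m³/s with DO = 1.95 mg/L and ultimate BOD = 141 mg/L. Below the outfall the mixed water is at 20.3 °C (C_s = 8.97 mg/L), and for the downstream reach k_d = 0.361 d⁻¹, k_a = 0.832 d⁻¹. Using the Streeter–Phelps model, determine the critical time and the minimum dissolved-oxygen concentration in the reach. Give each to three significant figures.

Mixed DO = (20.2×8.61 + 0.936×1.95)/(20.2+0.936) = 175.7/21.14 = 8.315 mg/L.
Mixed L₀ = (20.2×2.80 + 0.936×141)/(21.14) = 188.5/21.14 = 8.920 mg/L.
Initial deficit D₀ = C_s − DO₀ = 8.97 − 8.315 = 0.6549 mg/L.
t_c = (1/0.4710) ln[(0.832/0.361)(1 − 0.6549×0.4710/(0.361×8.920))] = 2.123 × ln(2.084) = 1.559 d.
D_c = (0.361/0.832) × 8.920 × e^(−0.361×1.559) = 0.4339 × 8.920 × 0.5696 = 2.205 mg/L.
Minimum DO = 8.97 − 2.205 = 6.765 mg/L.

t_c ≈ 1.56 d; minimum DO ≈ 6.77 mg/L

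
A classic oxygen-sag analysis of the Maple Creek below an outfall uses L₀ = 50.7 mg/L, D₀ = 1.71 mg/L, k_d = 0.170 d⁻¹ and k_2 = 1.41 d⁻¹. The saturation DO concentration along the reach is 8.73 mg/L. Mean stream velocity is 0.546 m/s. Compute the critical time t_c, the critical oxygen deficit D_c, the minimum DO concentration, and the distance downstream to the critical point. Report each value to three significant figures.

t_c ≈ 1.48 d; D_c ≈ 4.75 mg/L; min DO ≈ 3.98 mg/L; x_c ≈ 69.7 km

With k_2/k_d = 8.294 and 1 − D₀(k_2−k_d)/(k_d L₀) = 0.7540,
t_c = ln(8.294 × 0.7540) / (1.41 − 0.170) = ln(6.254) / 1.240 = 1.833/1.240 = 1.478 d.
L(t_c) = L₀ e^(−k_d t_c) = 50.7 × 0.7778 = 39.43 mg/L, and at the critical point k_2 D_c = k_d L, so D_c = (0.170/1.41) × 39.43 = 4.754 mg/L.
Minimum DO = C_s − D_c = 8.73 − 4.754 = 3.976 mg/L.
x_c = v t_c = 0.546 m/s × 1.478 d × 86400 s/d = 69740 m ≈ 69.7 km.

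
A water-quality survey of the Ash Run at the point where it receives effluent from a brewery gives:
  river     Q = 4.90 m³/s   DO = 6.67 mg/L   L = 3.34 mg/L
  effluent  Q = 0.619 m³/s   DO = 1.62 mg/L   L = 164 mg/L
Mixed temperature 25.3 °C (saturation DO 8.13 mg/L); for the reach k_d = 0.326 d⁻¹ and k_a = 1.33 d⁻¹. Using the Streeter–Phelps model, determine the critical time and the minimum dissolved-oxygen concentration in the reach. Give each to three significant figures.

Mixed DO = (4.90×6.67 + 0.619×1.62)/(4.90+0.619) = 33.69/5.519 = 6.104 mg/L.
Mixed L₀ = (4.90×3.34 + 0.619×164)/(5.519) = 117.9/5.519 = 21.36 mg/L.
Initial deficit D₀ = C_s − DO₀ = 8.13 − 6.104 = 2.026 mg/L.
t_c = (1/1.004) ln[(1.33/0.326)(1 − 2.026×1.004/(0.326×21.36))] = 0.9960 × ln(2.888) = 1.056 d.
D_c = (0.326/1.33) × 21.36 × e^(−0.326×1.056) = 0.2451 × 21.36 × 0.7087 = 3.710 mg/L.
Minimum DO = 8.13 − 3.710 = 4.420 mg/L.

t_c ≈ 1.06 d; minimum DO ≈ 4.42 mg/L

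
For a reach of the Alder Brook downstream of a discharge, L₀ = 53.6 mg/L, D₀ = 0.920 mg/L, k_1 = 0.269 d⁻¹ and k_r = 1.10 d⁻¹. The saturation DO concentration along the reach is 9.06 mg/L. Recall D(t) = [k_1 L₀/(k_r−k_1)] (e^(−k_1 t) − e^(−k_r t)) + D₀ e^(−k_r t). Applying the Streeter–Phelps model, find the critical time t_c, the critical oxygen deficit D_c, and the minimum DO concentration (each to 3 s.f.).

With k_r/k_1 = 4.089 and 1 − D₀(k_r−k_1)/(k_1 L₀) = 0.9470,
t_c = ln(4.089 × 0.9470) / (1.10 − 0.269) = ln(3.872) / 0.8310 = 1.354/0.8310 = 1.629 d.
L(t_c) = L₀ e^(−k_1 t_c) = 53.6 × 0.6452 = 34.58 mg/L, and at the critical point k_r D_c = k_1 L, so D_c = (0.269/1.10) × 34.58 = 8.457 mg/L.
Minimum DO = C_s − D_c = 9.06 − 8.457 = 0.6035 mg/L.

t_c ≈ 1.63 d; D_c ≈ 8.46 mg/L; min DO ≈ 0.603 mg/L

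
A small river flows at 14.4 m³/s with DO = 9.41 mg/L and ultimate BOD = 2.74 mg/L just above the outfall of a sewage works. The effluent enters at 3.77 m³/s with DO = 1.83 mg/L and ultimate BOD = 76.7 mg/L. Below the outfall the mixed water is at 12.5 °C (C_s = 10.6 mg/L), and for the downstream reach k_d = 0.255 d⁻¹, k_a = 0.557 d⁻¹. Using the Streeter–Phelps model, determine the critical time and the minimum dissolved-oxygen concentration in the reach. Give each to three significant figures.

t_c ≈ 1.93 d; minimum DO ≈ 5.53 mg/L

Mixed DO = (14.4×9.41 + 3.77×1.83)/(14.4+3.77) = 142.4/18.17 = 7.837 mg/L.
Mixed L₀ = (14.4×2.74 + 3.77×76.7)/(18.17) = 328.6/18.17 = 18.09 mg/L.
Initial deficit D₀ = C_s − DO₀ = 10.6 − 7.837 = 2.763 mg/L.
t_c = (1/0.3020) ln[(0.557/0.255)(1 − 2.763×0.3020/(0.255×18.09))] = 3.311 × ln(1.789) = 1.926 d.
D_c = (0.255/0.557) × 18.09 × e^(−0.255×1.926) = 0.4578 × 18.09 × 0.6119 = 5.066 mg/L.
Minimum DO = 10.6 − 5.066 = 5.534 mg/L.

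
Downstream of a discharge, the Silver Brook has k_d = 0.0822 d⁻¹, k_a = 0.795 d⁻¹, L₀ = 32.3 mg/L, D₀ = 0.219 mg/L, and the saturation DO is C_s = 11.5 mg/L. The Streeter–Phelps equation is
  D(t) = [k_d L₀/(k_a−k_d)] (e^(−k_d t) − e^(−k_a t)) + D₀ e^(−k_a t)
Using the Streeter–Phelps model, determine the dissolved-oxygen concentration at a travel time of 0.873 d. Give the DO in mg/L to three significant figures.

DO ≈ 9.78 mg/L

k_d L₀/(k_a−k_d) = 0.0822×32.3/(0.795−0.0822) = 2.655/0.7128 = 3.725 mg/L.
e^(−k_d t) = e^(−0.0822×0.8730) = 0.9308; e^(−k_a t) = e^(−0.795×0.8730) = 0.4996.
D = 3.725 × (0.9308 − 0.4996) + 0.219 × 0.4996 = 1.606 + 0.1094 = 1.716 mg/L.
DO = C_s − D = 11.5 − 1.716 = 9.784 mg/L.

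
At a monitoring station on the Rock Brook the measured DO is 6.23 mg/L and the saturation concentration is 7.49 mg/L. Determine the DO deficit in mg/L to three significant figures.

D = C_s − C = 7.49 − 6.23 = 1.26 mg/L.

D ≈ 1.26 mg/L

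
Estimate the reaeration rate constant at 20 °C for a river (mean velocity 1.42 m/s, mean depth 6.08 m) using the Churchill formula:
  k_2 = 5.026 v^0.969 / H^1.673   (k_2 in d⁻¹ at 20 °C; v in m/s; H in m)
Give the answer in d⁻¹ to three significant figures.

k_2 = 5.026 × 1.42^0.969 / 6.08^1.673 = 5.026 × 1.405 / 20.49 = 0.3446 d⁻¹.

k_2 ≈ 0.345 d⁻¹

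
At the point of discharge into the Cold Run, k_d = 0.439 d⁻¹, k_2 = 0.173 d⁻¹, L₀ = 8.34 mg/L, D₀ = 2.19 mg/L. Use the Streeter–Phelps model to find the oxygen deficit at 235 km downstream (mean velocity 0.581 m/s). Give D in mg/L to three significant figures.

D ≈ 5.34 mg/L

Travel time t = x/v = 235 km / (0.581 m/s) = 235000 m / 0.581 m/s = 404500 s = 4.681 d.
k_d L₀/(k_2−k_d) = 0.439×8.34/(0.173−0.439) = 3.661/-0.2660 = -13.76 mg/L.
e^(−k_d t) = e^(−0.439×4.681) = 0.1281; e^(−k_2 t) = e^(−0.173×4.681) = 0.4449.
D = -13.76 × (0.1281 − 0.4449) + 2.19 × 0.4449 = 4.361 + 0.9743 = 5.335 mg/L.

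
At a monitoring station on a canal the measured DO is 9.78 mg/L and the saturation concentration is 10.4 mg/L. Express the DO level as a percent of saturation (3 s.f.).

% saturation = C/C_s × 100 = 9.78/10.4 × 100 = 94.0 %.

94.0 % saturation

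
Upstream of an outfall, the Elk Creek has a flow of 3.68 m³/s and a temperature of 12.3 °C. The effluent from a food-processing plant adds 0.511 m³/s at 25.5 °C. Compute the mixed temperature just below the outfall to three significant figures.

Flow-weighted mixing: C = (Q_r C_r + Q_w C_w)/(Q_r + Q_w)
= (3.68×12.3 + 0.511×25.5)/(3.68 + 0.511) = 58.29/4.191 = 13.91 °C.

13.9 °C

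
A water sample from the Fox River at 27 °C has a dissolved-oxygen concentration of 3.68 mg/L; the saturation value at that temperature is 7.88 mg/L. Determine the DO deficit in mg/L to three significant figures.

D ≈ 4.20 mg/L

D = C_s − C = 7.88 − 3.68 = 4.20 mg/L.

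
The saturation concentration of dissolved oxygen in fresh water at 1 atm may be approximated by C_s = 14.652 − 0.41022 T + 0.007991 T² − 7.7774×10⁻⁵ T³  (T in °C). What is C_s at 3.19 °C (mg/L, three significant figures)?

C_s ≈ 13.4 mg/L

C_s = 14.652 − 0.41022×3.19 + 0.007991×3.19² − 7.7774×10⁻⁵×3.19³ = 13.42 mg/L.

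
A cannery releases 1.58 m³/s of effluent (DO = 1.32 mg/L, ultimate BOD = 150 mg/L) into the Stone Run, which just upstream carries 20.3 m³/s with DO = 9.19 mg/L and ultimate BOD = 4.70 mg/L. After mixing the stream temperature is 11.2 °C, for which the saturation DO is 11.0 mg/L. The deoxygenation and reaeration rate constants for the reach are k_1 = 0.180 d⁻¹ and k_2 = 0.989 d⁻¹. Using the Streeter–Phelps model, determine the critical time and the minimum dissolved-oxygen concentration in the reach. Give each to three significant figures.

Mixed DO = (20.3×9.19 + 1.58×1.32)/(20.3+1.58) = 188.6/21.88 = 8.622 mg/L.
Mixed L₀ = (20.3×4.70 + 1.58×150)/(21.88) = 332.4/21.88 = 15.19 mg/L.
Initial deficit D₀ = C_s − DO₀ = 11.0 − 8.622 = 2.378 mg/L.
t_c = (1/0.8090) ln[(0.989/0.180)(1 − 2.378×0.8090/(0.180×15.19))] = 1.236 × ln(1.629) = 0.6029 d.
D_c = (0.180/0.989) × 15.19 × e^(−0.180×0.6029) = 0.1820 × 15.19 × 0.8972 = 2.481 mg/L.
Minimum DO = 11.0 − 2.481 = 8.519 mg/L.

t_c ≈ 0.603 d; minimum DO ≈ 8.52 mg/L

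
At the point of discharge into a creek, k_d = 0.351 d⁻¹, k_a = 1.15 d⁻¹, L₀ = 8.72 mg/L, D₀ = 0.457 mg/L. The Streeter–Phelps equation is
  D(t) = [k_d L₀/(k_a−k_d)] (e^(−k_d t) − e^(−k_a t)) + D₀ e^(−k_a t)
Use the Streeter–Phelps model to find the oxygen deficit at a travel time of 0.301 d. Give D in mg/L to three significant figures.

D ≈ 1.06 mg/L

k_d L₀/(k_a−k_d) = 0.351×8.72/(1.15−0.351) = 3.061/0.7990 = 3.831 mg/L.
e^(−k_d t) = e^(−0.351×0.3010) = 0.8997; e^(−k_a t) = e^(−1.15×0.3010) = 0.7074.
D = 3.831 × (0.8997 − 0.7074) + 0.457 × 0.7074 = 0.7368 + 0.3233 = 1.060 mg/L.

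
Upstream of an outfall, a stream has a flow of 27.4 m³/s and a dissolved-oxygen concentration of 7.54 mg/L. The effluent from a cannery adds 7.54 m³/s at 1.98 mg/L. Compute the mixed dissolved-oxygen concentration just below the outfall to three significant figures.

Flow-weighted mixing: C = (Q_r C_r + Q_w C_w)/(Q_r + Q_w)
= (27.4×7.54 + 7.54×1.98)/(27.4 + 7.54) = 221.5/34.94 = 6.340 mg/L.

6.34 mg/L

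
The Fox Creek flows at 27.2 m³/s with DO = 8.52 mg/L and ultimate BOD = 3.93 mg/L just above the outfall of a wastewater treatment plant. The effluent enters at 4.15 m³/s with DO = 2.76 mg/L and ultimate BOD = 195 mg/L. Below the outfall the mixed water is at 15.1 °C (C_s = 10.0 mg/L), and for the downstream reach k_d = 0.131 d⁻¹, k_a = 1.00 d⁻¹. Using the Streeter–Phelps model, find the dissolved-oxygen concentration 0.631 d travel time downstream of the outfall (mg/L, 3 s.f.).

DO ≈ 7.09 mg/L

Mixed DO = (27.2×8.52 + 4.15×2.76)/(27.2+4.15) = 243.2/31.35 = 7.758 mg/L.
Mixed L₀ = (27.2×3.93 + 4.15×195)/(31.35) = 916.1/31.35 = 29.22 mg/L.
Initial deficit D₀ = C_s − DO₀ = 10.0 − 7.758 = 2.242 mg/L.
D(0.631) = [0.131×29.22/(1.00−0.131)](e^(−0.131×0.631) − e^(−1.00×0.631)) + 2.242 e^(−1.00×0.631)
= 4.405 × (0.9207 − 0.5321) + 2.242 × 0.5321 = 2.905 mg/L.
DO = 10.0 − 2.905 = 7.095 mg/L.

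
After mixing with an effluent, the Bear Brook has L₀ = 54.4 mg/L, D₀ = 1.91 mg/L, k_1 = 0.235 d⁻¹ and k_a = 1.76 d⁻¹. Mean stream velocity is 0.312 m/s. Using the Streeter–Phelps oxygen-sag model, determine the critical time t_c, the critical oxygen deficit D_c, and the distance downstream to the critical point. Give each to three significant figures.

t_c ≈ 1.15 d; D_c ≈ 5.54 mg/L; x_c ≈ 31.0 km

t_c = [1/(k_a−k_1)] ln[(k_a/k_1)(1 − D₀(k_a−k_1)/(k_1 L₀))]
= [1/(1.76−0.235)] ln[(1.76/0.235)(1 − 1.91×1.525/(0.235×54.4))]
= (1/1.525) ln[7.489 × 0.7722] = 0.6557 × ln(5.783) = 0.6557 × 1.755 = 1.151 d.
L(t_c) = L₀ e^(−k_1 t_c) = 54.4 × 0.7631 = 41.51 mg/L, and at the critical point k_a D_c = k_1 L, so D_c = (0.235/1.76) × 41.51 = 5.543 mg/L.
x_c = v t_c = 0.312 m/s × 1.151 d × 86400 s/d = 31020 m ≈ 31.0 km.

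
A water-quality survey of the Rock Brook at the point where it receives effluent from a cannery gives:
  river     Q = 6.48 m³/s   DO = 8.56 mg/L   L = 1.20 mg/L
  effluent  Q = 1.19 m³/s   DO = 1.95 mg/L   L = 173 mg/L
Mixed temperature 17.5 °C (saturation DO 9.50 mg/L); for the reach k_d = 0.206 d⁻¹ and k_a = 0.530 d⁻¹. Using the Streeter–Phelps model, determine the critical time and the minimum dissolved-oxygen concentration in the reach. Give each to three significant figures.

Mixed DO = (6.48×8.56 + 1.19×1.95)/(6.48+1.19) = 57.79/7.670 = 7.534 mg/L.
Mixed L₀ = (6.48×1.20 + 1.19×173)/(7.670) = 213.6/7.670 = 27.85 mg/L.
Initial deficit D₀ = C_s − DO₀ = 9.50 − 7.534 = 1.966 mg/L.
t_c = (1/0.3240) ln[(0.530/0.206)(1 − 1.966×0.3240/(0.206×27.85))] = 3.086 × ln(2.287) = 2.554 d.
D_c = (0.206/0.530) × 27.85 × e^(−0.206×2.554) = 0.3887 × 27.85 × 0.5909 = 6.398 mg/L.
Minimum DO = 9.50 − 6.398 = 3.102 mg/L.

t_c ≈ 2.55 d; minimum DO ≈ 3.10 mg/L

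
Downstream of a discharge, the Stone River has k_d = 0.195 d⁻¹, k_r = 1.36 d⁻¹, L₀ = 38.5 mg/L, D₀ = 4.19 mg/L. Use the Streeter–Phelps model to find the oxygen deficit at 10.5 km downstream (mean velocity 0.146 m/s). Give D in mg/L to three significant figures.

Travel time t = x/v = 10.5 km / (0.146 m/s) = 10500 m / 0.146 m/s = 71920 s = 0.8324 d.
k_d L₀/(k_r−k_d) = 0.195×38.5/(1.36−0.195) = 7.508/1.165 = 6.444 mg/L.
e^(−k_d t) = e^(−0.195×0.8324) = 0.8502; e^(−k_r t) = e^(−1.36×0.8324) = 0.3224.
D = 6.444 × (0.8502 − 0.3224) + 4.19 × 0.3224 = 3.401 + 1.351 = 4.752 mg/L.

D ≈ 4.75 mg/L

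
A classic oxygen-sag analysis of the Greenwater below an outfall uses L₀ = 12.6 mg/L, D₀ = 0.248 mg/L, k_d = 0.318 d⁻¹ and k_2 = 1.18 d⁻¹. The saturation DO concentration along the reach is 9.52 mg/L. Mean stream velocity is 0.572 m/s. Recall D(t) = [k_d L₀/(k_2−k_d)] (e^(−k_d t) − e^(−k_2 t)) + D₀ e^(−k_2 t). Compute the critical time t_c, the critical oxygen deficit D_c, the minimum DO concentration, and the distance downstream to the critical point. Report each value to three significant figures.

With k_2/k_d = 3.711 and 1 − D₀(k_2−k_d)/(k_d L₀) = 0.9466,
t_c = ln(3.711 × 0.9466) / (1.18 − 0.318) = ln(3.513) / 0.8620 = 1.256/0.8620 = 1.458 d.
D_c = (k_d/k_2) L₀ e^(−k_d t_c) = (0.318/1.18) × 12.6 × e^(−0.318×1.458) = 0.2695 × 12.6 × 0.6291 = 2.136 mg/L.
Minimum DO = C_s − D_c = 9.52 − 2.136 = 7.384 mg/L.
x_c = v t_c = 0.572 m/s × 1.458 d × 86400 s/d = 72030 m ≈ 72.0 km.

t_c ≈ 1.46 d; D_c ≈ 2.14 mg/L; min DO ≈ 7.38 mg/L; x_c ≈ 72.0 km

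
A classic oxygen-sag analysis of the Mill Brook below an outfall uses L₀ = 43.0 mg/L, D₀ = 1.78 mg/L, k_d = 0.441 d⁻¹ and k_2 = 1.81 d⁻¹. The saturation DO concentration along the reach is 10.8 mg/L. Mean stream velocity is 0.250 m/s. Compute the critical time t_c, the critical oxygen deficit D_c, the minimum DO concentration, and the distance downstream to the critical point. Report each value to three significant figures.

t_c ≈ 0.931 d; D_c ≈ 6.95 mg/L; min DO ≈ 3.85 mg/L; x_c ≈ 20.1 km

At the critical point dD/dt = 0, so k_d L₀ e^(−k_d t) = k_2 D. Substituting D(t) from the Streeter–Phelps equation and solving for t gives
t_c = ln[(k_2/k_d)(1 − D₀(k_2−k_d)/(k_d L₀))] / (k_2−k_d).
Here k_2−k_d = 1.369 d⁻¹ and 1 − D₀(k_2−k_d)/(k_d L₀) = 1 − 1.78×1.369/(0.441×43.0) = 0.8715, so
t_c = ln(4.104 × 0.8715) / 1.369 = 1.274 / 1.369 = 0.9310 d.
L(t_c) = L₀ e^(−k_d t_c) = 43.0 × 0.6633 = 28.52 mg/L, and at the critical point k_2 D_c = k_d L, so D_c = (0.441/1.81) × 28.52 = 6.949 mg/L.
Minimum DO = C_s − D_c = 10.8 − 6.949 = 3.851 mg/L.
x_c = v t_c = 0.250 m/s × 0.9310 d × 86400 s/d = 20110 m ≈ 20.1 km.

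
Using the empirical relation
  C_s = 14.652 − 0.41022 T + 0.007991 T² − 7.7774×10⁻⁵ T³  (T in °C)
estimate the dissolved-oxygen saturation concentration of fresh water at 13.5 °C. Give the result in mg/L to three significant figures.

C_s ≈ 10.4 mg/L

C_s = 14.652 − 0.41022×13.5 + 0.007991×13.5² − 7.7774×10⁻⁵×13.5³ = 10.38 mg/L.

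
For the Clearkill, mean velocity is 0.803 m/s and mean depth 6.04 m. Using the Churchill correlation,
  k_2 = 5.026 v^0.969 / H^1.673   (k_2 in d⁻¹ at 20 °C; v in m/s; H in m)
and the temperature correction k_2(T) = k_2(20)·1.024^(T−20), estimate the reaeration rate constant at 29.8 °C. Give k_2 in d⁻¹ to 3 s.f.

k_2(20) = 5.026 × 0.803^0.969 / 6.04^1.673 = 5.026 × 0.8085 / 20.26 = 0.2005 d⁻¹.
k_2(29.8) = 0.2005 × 1.024^(29.8−20) = 0.2005 × 1.262 = 0.2530 d⁻¹.

k_2 ≈ 0.253 d⁻¹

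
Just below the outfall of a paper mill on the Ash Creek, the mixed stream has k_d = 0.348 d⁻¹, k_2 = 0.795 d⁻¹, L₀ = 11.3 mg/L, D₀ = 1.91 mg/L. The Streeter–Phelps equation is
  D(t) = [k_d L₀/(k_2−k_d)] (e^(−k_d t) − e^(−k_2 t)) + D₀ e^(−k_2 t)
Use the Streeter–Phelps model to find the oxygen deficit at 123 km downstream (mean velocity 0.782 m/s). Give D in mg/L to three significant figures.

D ≈ 3.05 mg/L

Travel time t = x/v = 123 km / (0.782 m/s) = 123000 m / 0.782 m/s = 157300 s = 1.820 d.
k_d L₀/(k_2−k_d) = 0.348×11.3/(0.795−0.348) = 3.932/0.4470 = 8.797 mg/L.
e^(−k_d t) = e^(−0.348×1.820) = 0.5307; e^(−k_2 t) = e^(−0.795×1.820) = 0.2352.
D = 8.797 × (0.5307 − 0.2352) + 1.91 × 0.2352 = 2.600 + 0.4493 = 3.049 mg/L.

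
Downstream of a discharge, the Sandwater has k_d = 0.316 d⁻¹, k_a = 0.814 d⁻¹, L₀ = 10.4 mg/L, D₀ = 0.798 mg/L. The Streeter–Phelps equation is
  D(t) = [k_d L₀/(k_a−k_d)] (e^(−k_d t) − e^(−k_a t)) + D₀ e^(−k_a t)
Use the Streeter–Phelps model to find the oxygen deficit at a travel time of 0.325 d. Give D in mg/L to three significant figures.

D ≈ 1.50 mg/L

k_d L₀/(k_a−k_d) = 0.316×10.4/(0.814−0.316) = 3.286/0.4980 = 6.599 mg/L.
e^(−k_d t) = e^(−0.316×0.3250) = 0.9024; e^(−k_a t) = e^(−0.814×0.3250) = 0.7676.
D = 6.599 × (0.9024 − 0.7676) + 0.798 × 0.7676 = 0.8899 + 0.6125 = 1.502 mg/L.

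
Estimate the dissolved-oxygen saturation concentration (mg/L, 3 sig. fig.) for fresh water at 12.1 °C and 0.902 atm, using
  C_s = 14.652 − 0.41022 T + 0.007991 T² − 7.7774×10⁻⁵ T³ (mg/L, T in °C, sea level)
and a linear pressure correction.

At sea level: C_s = 14.652 − 0.41022×12.1 + 0.007991×12.1² − 7.7774×10⁻⁵×12.1³ = 10.72 mg/L.
Pressure correction: C_s' = 10.72 × 0.902 = 9.670 mg/L.

C_s ≈ 9.67 mg/L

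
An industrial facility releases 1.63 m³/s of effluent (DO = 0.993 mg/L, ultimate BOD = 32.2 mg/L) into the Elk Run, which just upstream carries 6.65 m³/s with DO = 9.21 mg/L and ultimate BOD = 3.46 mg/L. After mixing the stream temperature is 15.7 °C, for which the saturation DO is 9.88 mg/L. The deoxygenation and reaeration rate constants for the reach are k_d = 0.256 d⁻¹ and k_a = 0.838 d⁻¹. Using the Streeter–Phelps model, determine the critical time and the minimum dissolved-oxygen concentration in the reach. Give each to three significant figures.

t_c ≈ 0.586 d; minimum DO ≈ 7.48 mg/L

Mixed DO = (6.65×9.21 + 1.63×0.993)/(6.65+1.63) = 62.87/8.280 = 7.592 mg/L.
Mixed L₀ = (6.65×3.46 + 1.63×32.2)/(8.280) = 75.50/8.280 = 9.118 mg/L.
Initial deficit D₀ = C_s − DO₀ = 9.88 − 7.592 = 2.288 mg/L.
t_c = (1/0.5820) ln[(0.838/0.256)(1 − 2.288×0.5820/(0.256×9.118))] = 1.718 × ln(1.406) = 0.5858 d.
D_c = (0.256/0.838) × 9.118 × e^(−0.256×0.5858) = 0.3055 × 9.118 × 0.8607 = 2.397 mg/L.
Minimum DO = 9.88 − 2.397 = 7.483 mg/L.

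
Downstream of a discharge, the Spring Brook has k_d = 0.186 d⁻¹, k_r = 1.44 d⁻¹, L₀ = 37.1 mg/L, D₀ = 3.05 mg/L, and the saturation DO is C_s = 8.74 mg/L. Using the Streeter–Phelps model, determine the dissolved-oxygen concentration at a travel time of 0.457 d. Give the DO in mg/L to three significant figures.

DO ≈ 4.96 mg/L

k_d L₀/(k_r−k_d) = 0.186×37.1/(1.44−0.186) = 6.901/1.254 = 5.503 mg/L.
e^(−k_d t) = e^(−0.186×0.4570) = 0.9185; e^(−k_r t) = e^(−1.44×0.4570) = 0.5178.
D = 5.503 × (0.9185 − 0.5178) + 3.05 × 0.5178 = 2.205 + 1.579 = 3.784 mg/L.
DO = C_s − D = 8.74 − 3.784 = 4.956 mg/L.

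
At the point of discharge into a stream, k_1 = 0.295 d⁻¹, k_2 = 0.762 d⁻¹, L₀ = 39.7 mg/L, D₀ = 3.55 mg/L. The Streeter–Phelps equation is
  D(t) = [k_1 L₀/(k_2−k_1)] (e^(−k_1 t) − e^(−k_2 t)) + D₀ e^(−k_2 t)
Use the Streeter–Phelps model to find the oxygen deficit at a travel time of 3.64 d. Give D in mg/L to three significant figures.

D ≈ 7.23 mg/L

k_1 L₀/(k_2−k_1) = 0.295×39.7/(0.762−0.295) = 11.71/0.4670 = 25.08 mg/L.
e^(−k_1 t) = e^(−0.295×3.640) = 0.3417; e^(−k_2 t) = e^(−0.762×3.640) = 0.06243.
D = 25.08 × (0.3417 − 0.06243) + 3.55 × 0.06243 = 7.004 + 0.2216 = 7.225 mg/L.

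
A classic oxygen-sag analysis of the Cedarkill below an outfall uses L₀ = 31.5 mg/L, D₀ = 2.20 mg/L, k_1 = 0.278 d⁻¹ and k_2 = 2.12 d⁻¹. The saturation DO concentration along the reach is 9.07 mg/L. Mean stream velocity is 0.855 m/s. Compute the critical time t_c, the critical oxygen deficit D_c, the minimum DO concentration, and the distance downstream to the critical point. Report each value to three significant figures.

t_c ≈ 0.766 d; D_c ≈ 3.34 mg/L; min DO ≈ 5.73 mg/L; x_c ≈ 56.6 km

At the critical point dD/dt = 0, so k_1 L₀ e^(−k_1 t) = k_2 D. Substituting D(t) from the Streeter–Phelps equation and solving for t gives
t_c = ln[(k_2/k_1)(1 − D₀(k_2−k_1)/(k_1 L₀))] / (k_2−k_1).
Here k_2−k_1 = 1.842 d⁻¹ and 1 − D₀(k_2−k_1)/(k_1 L₀) = 1 − 2.20×1.842/(0.278×31.5) = 0.5372, so
t_c = ln(7.626 × 0.5372) / 1.842 = 1.410 / 1.842 = 0.7656 d.
L(t_c) = L₀ e^(−k_1 t_c) = 31.5 × 0.8083 = 25.46 mg/L, and at the critical point k_2 D_c = k_1 L, so D_c = (0.278/2.12) × 25.46 = 3.339 mg/L.
Minimum DO = C_s − D_c = 9.07 − 3.339 = 5.731 mg/L.
x_c = v t_c = 0.855 m/s × 0.7656 d × 86400 s/d = 56560 m ≈ 56.6 km.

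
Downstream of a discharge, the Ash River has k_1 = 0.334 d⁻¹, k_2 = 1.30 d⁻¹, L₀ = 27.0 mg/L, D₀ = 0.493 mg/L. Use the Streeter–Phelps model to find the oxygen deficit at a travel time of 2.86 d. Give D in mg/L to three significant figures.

k_1 L₀/(k_2−k_1) = 0.334×27.0/(1.30−0.334) = 9.018/0.9660 = 9.335 mg/L.
e^(−k_1 t) = e^(−0.334×2.860) = 0.3847; e^(−k_2 t) = e^(−1.30×2.860) = 0.02428.
D = 9.335 × (0.3847 − 0.02428) + 0.493 × 0.02428 = 3.365 + 0.01197 = 3.377 mg/L.

D ≈ 3.38 mg/L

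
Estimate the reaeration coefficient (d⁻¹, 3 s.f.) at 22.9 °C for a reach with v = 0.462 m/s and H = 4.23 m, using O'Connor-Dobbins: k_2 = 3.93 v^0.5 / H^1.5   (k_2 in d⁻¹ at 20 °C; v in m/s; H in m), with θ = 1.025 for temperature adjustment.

k_2(20) = 3.93 × 0.462^0.5 / 4.23^1.5 = 3.93 × 0.6797 / 8.700 = 0.3070 d⁻¹.
k_2(22.9) = 0.3070 × 1.025^(22.9−20) = 0.3070 × 1.074 = 0.3298 d⁻¹.

k_2 ≈ 0.330 d⁻¹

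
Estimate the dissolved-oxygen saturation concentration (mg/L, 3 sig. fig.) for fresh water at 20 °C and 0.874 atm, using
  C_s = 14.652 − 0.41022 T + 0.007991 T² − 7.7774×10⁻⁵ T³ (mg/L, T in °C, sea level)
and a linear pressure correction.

At sea level: C_s = 14.652 − 0.41022×20 + 0.007991×20² − 7.7774×10⁻⁵×20³ = 9.022 mg/L.
Pressure correction: C_s' = 9.022 × 0.874 = 7.885 mg/L.

C_s ≈ 7.89 mg/L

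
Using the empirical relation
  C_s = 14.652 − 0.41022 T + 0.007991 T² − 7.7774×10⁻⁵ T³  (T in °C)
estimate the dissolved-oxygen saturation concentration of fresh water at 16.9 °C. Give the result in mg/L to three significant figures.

C_s = 14.652 − 0.41022×16.9 + 0.007991×16.9² − 7.7774×10⁻⁵×16.9³ = 9.626 mg/L.

C_s ≈ 9.63 mg/L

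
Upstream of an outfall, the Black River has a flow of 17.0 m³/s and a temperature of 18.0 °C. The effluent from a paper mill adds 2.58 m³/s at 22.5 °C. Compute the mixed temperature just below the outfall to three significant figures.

18.6 °C

Flow-weighted mixing: C = (Q_r C_r + Q_w C_w)/(Q_r + Q_w)
= (17.0×18.0 + 2.58×22.5)/(17.0 + 2.58) = 364.1/19.58 = 18.59 °C.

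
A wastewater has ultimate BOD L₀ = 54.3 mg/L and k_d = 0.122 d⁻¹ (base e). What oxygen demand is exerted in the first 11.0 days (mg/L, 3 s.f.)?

y ≈ 40.1 mg/L

y_t = L₀(1 − e^(−k_d t)) = 54.3 × (1 − e^(−0.122×11.0))
= 54.3 × (1 − 0.2613) = 54.3 × 0.7387 = 40.11 mg/L.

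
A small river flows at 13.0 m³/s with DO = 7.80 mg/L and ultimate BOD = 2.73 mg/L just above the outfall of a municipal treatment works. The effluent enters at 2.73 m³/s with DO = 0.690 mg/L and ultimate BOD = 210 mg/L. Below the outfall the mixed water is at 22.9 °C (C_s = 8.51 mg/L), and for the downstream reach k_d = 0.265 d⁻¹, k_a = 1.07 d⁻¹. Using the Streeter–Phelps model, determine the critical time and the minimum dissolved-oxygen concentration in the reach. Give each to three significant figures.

t_c ≈ 1.53 d; minimum DO ≈ 2.12 mg/L

Mixed DO = (13.0×7.80 + 2.73×0.690)/(13.0+2.73) = 103.3/15.73 = 6.566 mg/L.
Mixed L₀ = (13.0×2.73 + 2.73×210)/(15.73) = 608.8/15.73 = 38.70 mg/L.
Initial deficit D₀ = C_s − DO₀ = 8.51 − 6.566 = 1.944 mg/L.
t_c = (1/0.8050) ln[(1.07/0.265)(1 − 1.944×0.8050/(0.265×38.70))] = 1.242 × ln(3.422) = 1.528 d.
D_c = (0.265/1.07) × 38.70 × e^(−0.265×1.528) = 0.2477 × 38.70 × 0.6670 = 6.393 mg/L.
Minimum DO = 8.51 − 6.393 = 2.117 mg/L.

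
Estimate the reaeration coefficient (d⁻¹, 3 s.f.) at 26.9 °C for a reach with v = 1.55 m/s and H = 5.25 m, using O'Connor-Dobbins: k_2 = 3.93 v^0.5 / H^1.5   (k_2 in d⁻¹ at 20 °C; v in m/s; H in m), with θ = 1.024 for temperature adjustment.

k_2(20) = 3.93 × 1.55^0.5 / 5.25^1.5 = 3.93 × 1.245 / 12.03 = 0.4067 d⁻¹.
k_2(26.9) = 0.4067 × 1.024^(26.9−20) = 0.4067 × 1.178 = 0.4791 d⁻¹.

k_2 ≈ 0.479 d⁻¹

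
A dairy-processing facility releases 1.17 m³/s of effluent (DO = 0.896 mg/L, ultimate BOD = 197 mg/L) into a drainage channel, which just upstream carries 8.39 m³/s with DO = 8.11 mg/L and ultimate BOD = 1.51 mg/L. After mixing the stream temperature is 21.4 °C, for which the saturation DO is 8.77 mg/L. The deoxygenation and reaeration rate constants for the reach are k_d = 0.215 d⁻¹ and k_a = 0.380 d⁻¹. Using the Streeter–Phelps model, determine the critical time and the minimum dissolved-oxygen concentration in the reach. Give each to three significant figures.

t_c ≈ 3.16 d; minimum DO ≈ 1.48 mg/L

Mixed DO = (8.39×8.11 + 1.17×0.896)/(8.39+1.17) = 69.09/9.560 = 7.227 mg/L.
Mixed L₀ = (8.39×1.51 + 1.17×197)/(9.560) = 243.2/9.560 = 25.44 mg/L.
Initial deficit D₀ = C_s − DO₀ = 8.77 − 7.227 = 1.543 mg/L.
t_c = (1/0.1650) ln[(0.380/0.215)(1 − 1.543×0.1650/(0.215×25.44))] = 6.061 × ln(1.685) = 3.163 d.
D_c = (0.215/0.380) × 25.44 × e^(−0.215×3.163) = 0.5658 × 25.44 × 0.5066 = 7.291 mg/L.
Minimum DO = 8.77 − 7.291 = 1.479 mg/L.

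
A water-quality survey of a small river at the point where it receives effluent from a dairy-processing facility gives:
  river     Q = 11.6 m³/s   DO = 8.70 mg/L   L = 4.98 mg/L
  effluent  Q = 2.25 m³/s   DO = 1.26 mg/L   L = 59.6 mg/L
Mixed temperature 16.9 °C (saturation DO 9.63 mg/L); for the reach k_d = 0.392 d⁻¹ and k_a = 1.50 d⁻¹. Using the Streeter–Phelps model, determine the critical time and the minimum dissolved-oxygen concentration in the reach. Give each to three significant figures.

t_c ≈ 0.694 d; minimum DO ≈ 6.87 mg/L

Mixed DO = (11.6×8.70 + 2.25×1.26)/(11.6+2.25) = 103.8/13.85 = 7.491 mg/L.
Mixed L₀ = (11.6×4.98 + 2.25×59.6)/(13.85) = 191.9/13.85 = 13.85 mg/L.
Initial deficit D₀ = C_s − DO₀ = 9.63 − 7.491 = 2.139 mg/L.
t_c = (1/1.108) ln[(1.50/0.392)(1 − 2.139×1.108/(0.392×13.85))] = 0.9025 × ln(2.157) = 0.6937 d.
D_c = (0.392/1.50) × 13.85 × e^(−0.392×0.6937) = 0.2613 × 13.85 × 0.7619 = 2.758 mg/L.
Minimum DO = 9.63 − 2.758 = 6.872 mg/L.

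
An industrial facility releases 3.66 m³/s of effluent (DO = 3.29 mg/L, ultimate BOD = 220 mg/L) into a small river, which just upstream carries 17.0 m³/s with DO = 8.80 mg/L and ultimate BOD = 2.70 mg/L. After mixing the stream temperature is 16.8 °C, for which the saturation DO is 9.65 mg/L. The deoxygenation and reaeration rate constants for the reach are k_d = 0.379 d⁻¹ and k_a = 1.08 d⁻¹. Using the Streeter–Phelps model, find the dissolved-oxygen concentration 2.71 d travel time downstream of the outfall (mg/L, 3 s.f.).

Mixed DO = (17.0×8.80 + 3.66×3.29)/(17.0+3.66) = 161.6/20.66 = 7.824 mg/L.
Mixed L₀ = (17.0×2.70 + 3.66×220)/(20.66) = 851.1/20.66 = 41.20 mg/L.
Initial deficit D₀ = C_s − DO₀ = 9.65 − 7.824 = 1.826 mg/L.
D(2.71) = [0.379×41.20/(1.08−0.379)](e^(−0.379×2.71) − e^(−1.08×2.71)) + 1.826 e^(−1.08×2.71)
= 22.27 × (0.3580 − 0.05357) + 1.826 × 0.05357 = 6.879 mg/L.
DO = 9.65 − 6.879 = 2.771 mg/L.

DO ≈ 2.77 mg/L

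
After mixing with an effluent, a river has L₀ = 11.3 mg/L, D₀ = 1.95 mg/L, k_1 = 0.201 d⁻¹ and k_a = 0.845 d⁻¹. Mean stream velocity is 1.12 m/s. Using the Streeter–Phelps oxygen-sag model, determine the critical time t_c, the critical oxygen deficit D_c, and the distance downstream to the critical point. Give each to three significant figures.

t_c ≈ 0.980 d; D_c ≈ 2.21 mg/L; x_c ≈ 94.8 km

At the critical point dD/dt = 0, so k_1 L₀ e^(−k_1 t) = k_a D. Substituting D(t) from the Streeter–Phelps equation and solving for t gives
t_c = ln[(k_a/k_1)(1 − D₀(k_a−k_1)/(k_1 L₀))] / (k_a−k_1).
Here k_a−k_1 = 0.6440 d⁻¹ and 1 − D₀(k_a−k_1)/(k_1 L₀) = 1 − 1.95×0.6440/(0.201×11.3) = 0.4471, so
t_c = ln(4.204 × 0.4471) / 0.6440 = 0.6311 / 0.6440 = 0.9799 d.
D_c = (k_1/k_a) L₀ e^(−k_1 t_c) = (0.201/0.845) × 11.3 × e^(−0.201×0.9799) = 0.2379 × 11.3 × 0.8212 = 2.207 mg/L.
x_c = v t_c = 1.12 m/s × 0.9799 d × 86400 s/d = 94820 m ≈ 94.8 km.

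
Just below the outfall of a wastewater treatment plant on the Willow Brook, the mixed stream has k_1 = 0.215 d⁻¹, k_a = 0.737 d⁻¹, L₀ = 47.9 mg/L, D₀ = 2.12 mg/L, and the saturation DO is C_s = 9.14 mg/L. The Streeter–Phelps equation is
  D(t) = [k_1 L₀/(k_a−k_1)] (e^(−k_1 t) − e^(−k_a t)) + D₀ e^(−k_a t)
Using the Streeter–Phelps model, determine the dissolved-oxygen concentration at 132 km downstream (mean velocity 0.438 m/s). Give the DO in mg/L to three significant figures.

DO ≈ 1.17 mg/L

Travel time t = x/v = 132 km / (0.438 m/s) = 132000 m / 0.438 m/s = 301400 s = 3.488 d.
k_1 L₀/(k_a−k_1) = 0.215×47.9/(0.737−0.215) = 10.30/0.5220 = 19.73 mg/L.
e^(−k_1 t) = e^(−0.215×3.488) = 0.4724; e^(−k_a t) = e^(−0.737×3.488) = 0.07648.
D = 19.73 × (0.4724 − 0.07648) + 2.12 × 0.07648 = 7.811 + 0.1621 = 7.973 mg/L.
DO = C_s − D = 9.14 − 7.973 = 1.167 mg/L.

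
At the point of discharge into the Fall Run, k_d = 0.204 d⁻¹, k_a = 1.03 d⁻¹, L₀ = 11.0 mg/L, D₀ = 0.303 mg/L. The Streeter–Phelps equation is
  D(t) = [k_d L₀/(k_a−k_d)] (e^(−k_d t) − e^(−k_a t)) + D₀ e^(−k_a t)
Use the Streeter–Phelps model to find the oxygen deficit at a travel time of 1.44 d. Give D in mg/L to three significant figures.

k_d L₀/(k_a−k_d) = 0.204×11.0/(1.03−0.204) = 2.244/0.8260 = 2.717 mg/L.
e^(−k_d t) = e^(−0.204×1.440) = 0.7455; e^(−k_a t) = e^(−1.03×1.440) = 0.2269.
D = 2.717 × (0.7455 − 0.2269) + 0.303 × 0.2269 = 1.409 + 0.06875 = 1.477 mg/L.

D ≈ 1.48 mg/L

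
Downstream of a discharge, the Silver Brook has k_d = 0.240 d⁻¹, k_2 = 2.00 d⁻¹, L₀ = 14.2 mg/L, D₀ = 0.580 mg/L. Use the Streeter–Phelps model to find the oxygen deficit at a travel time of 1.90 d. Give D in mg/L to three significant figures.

D ≈ 1.20 mg/L

k_d L₀/(k_2−k_d) = 0.240×14.2/(2.00−0.240) = 3.408/1.760 = 1.936 mg/L.
e^(−k_d t) = e^(−0.240×1.900) = 0.6338; e^(−k_2 t) = e^(−2.00×1.900) = 0.02237.
D = 1.936 × (0.6338 − 0.02237) + 0.580 × 0.02237 = 1.184 + 0.01298 = 1.197 mg/L.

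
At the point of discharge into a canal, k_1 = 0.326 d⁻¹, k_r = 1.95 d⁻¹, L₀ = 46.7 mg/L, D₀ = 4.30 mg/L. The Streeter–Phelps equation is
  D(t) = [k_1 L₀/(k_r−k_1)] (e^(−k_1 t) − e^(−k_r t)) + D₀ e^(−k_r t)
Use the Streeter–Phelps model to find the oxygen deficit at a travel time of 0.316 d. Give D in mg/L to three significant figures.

k_1 L₀/(k_r−k_1) = 0.326×46.7/(1.95−0.326) = 15.22/1.624 = 9.375 mg/L.
e^(−k_1 t) = e^(−0.326×0.3160) = 0.9021; e^(−k_r t) = e^(−1.95×0.3160) = 0.5400.
D = 9.375 × (0.9021 − 0.5400) + 4.30 × 0.5400 = 3.395 + 2.322 = 5.717 mg/L.

D ≈ 5.72 mg/L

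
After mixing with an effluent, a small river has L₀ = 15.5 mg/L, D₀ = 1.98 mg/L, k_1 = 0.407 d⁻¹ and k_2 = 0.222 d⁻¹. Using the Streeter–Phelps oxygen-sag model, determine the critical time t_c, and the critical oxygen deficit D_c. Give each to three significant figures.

At the critical point dD/dt = 0, so k_1 L₀ e^(−k_1 t) = k_2 D. Substituting D(t) from the Streeter–Phelps equation and solving for t gives
t_c = ln[(k_2/k_1)(1 − D₀(k_2−k_1)/(k_1 L₀))] / (k_2−k_1).
Here k_2−k_1 = -0.1850 d⁻¹ and 1 − D₀(k_2−k_1)/(k_1 L₀) = 1 − 1.98×-0.1850/(0.407×15.5) = 1.058, so
t_c = ln(0.5455 × 1.058) / -0.1850 = -0.5497 / -0.1850 = 2.971 d.
L(t_c) = L₀ e^(−k_1 t_c) = 15.5 × 0.2984 = 4.625 mg/L, and at the critical point k_2 D_c = k_1 L, so D_c = (0.407/0.222) × 4.625 = 8.479 mg/L.

t_c ≈ 2.97 d; D_c ≈ 8.48 mg/L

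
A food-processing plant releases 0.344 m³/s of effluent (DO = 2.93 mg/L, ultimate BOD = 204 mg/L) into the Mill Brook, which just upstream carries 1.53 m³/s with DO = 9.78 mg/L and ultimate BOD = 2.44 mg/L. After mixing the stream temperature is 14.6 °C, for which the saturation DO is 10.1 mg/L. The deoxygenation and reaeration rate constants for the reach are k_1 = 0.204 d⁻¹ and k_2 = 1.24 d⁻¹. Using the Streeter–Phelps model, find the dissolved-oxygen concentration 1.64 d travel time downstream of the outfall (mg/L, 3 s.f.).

DO ≈ 5.35 mg/L

Mixed DO = (1.53×9.78 + 0.344×2.93)/(1.53+0.344) = 15.97/1.874 = 8.523 mg/L.
Mixed L₀ = (1.53×2.44 + 0.344×204)/(1.874) = 73.91/1.874 = 39.44 mg/L.
Initial deficit D₀ = C_s − DO₀ = 10.1 − 8.523 = 1.577 mg/L.
D(1.64) = [0.204×39.44/(1.24−0.204)](e^(−0.204×1.64) − e^(−1.24×1.64)) + 1.577 e^(−1.24×1.64)
= 7.766 × (0.7157 − 0.1309) + 1.577 × 0.1309 = 4.748 mg/L.
DO = 10.1 − 4.748 = 5.352 mg/L.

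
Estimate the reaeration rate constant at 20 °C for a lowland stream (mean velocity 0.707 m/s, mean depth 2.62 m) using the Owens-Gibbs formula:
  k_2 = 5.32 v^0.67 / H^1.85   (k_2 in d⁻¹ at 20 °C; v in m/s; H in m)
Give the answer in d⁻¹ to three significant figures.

k_2 ≈ 0.710 d⁻¹

k_2 = 5.32 × 0.707^0.67 / 2.62^1.85 = 5.32 × 0.7927 / 5.941 = 0.7098 d⁻¹.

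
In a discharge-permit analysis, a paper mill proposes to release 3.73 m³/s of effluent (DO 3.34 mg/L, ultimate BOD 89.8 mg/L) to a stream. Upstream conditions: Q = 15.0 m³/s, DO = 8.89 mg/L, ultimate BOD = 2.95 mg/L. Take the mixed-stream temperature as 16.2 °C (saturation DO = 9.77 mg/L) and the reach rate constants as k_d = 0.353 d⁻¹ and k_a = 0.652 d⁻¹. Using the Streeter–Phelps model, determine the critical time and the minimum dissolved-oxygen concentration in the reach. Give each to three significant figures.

Mixed DO = (15.0×8.89 + 3.73×3.34)/(15.0+3.73) = 145.8/18.73 = 7.785 mg/L.
Mixed L₀ = (15.0×2.95 + 3.73×89.8)/(18.73) = 379.2/18.73 = 20.25 mg/L.
Initial deficit D₀ = C_s − DO₀ = 9.77 − 7.785 = 1.985 mg/L.
t_c = (1/0.2990) ln[(0.652/0.353)(1 − 1.985×0.2990/(0.353×20.25))] = 3.344 × ln(1.694) = 1.762 d.
D_c = (0.353/0.652) × 20.25 × e^(−0.353×1.762) = 0.5414 × 20.25 × 0.5369 = 5.885 mg/L.
Minimum DO = 9.77 − 5.885 = 3.885 mg/L.

t_c ≈ 1.76 d; minimum DO ≈ 3.89 mg/L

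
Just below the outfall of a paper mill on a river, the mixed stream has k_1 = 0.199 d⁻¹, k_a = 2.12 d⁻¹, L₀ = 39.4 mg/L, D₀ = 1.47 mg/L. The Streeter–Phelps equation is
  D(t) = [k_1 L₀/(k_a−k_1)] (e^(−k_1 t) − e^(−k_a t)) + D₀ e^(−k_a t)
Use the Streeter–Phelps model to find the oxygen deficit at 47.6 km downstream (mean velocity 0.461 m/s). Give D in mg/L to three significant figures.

D ≈ 3.01 mg/L

Travel time t = x/v = 47.6 km / (0.461 m/s) = 47600 m / 0.461 m/s = 103300 s = 1.195 d.
k_1 L₀/(k_a−k_1) = 0.199×39.4/(2.12−0.199) = 7.841/1.921 = 4.082 mg/L.
e^(−k_1 t) = e^(−0.199×1.195) = 0.7883; e^(−k_a t) = e^(−2.12×1.195) = 0.07938.
D = 4.082 × (0.7883 − 0.07938) + 1.47 × 0.07938 = 2.894 + 0.1167 = 3.010 mg/L.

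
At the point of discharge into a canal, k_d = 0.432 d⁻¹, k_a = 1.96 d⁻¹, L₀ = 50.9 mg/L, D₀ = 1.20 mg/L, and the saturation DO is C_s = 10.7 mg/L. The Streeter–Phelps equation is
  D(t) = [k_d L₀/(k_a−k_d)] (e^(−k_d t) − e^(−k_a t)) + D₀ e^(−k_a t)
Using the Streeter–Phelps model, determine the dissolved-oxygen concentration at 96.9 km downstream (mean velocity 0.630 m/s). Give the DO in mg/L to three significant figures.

DO ≈ 4.43 mg/L

Travel time t = x/v = 96.9 km / (0.630 m/s) = 96900 m / 0.630 m/s = 153800 s = 1.780 d.
k_d L₀/(k_a−k_d) = 0.432×50.9/(1.96−0.432) = 21.99/1.528 = 14.39 mg/L.
e^(−k_d t) = e^(−0.432×1.780) = 0.4635; e^(−k_a t) = e^(−1.96×1.780) = 0.03053.
D = 14.39 × (0.4635 − 0.03053) + 1.20 × 0.03053 = 6.230 + 0.03663 = 6.267 mg/L.
DO = C_s − D = 10.7 − 6.267 = 4.433 mg/L.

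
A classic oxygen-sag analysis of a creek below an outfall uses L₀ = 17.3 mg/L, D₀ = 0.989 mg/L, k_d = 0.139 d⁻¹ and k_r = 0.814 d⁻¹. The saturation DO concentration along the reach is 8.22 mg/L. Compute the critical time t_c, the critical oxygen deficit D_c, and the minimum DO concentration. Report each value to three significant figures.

t_c ≈ 2.14 d; D_c ≈ 2.20 mg/L; min DO ≈ 6.02 mg/L

With k_r/k_d = 5.856 and 1 − D₀(k_r−k_d)/(k_d L₀) = 0.7224,
t_c = ln(5.856 × 0.7224) / (0.814 − 0.139) = ln(4.230) / 0.6750 = 1.442/0.6750 = 2.137 d.
L(t_c) = L₀ e^(−k_d t_c) = 17.3 × 0.7430 = 12.85 mg/L, and at the critical point k_r D_c = k_d L, so D_c = (0.139/0.814) × 12.85 = 2.195 mg/L.
Minimum DO = C_s − D_c = 8.22 − 2.195 = 6.025 mg/L.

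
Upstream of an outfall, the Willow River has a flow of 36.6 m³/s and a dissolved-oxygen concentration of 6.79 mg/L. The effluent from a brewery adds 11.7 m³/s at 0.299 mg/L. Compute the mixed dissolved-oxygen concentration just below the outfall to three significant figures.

5.22 mg/L

Flow-weighted mixing: C = (Q_r C_r + Q_w C_w)/(Q_r + Q_w)
= (36.6×6.79 + 11.7×0.299)/(36.6 + 11.7) = 252.0/48.30 = 5.218 mg/L.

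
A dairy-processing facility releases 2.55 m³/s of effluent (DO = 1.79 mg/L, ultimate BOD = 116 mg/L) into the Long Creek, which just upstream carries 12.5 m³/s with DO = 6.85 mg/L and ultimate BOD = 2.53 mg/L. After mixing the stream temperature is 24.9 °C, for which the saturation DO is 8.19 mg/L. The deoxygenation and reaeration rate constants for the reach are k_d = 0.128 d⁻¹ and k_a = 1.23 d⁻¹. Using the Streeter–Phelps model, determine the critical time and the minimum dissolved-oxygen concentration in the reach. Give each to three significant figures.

Mixed DO = (12.5×6.85 + 2.55×1.79)/(12.5+2.55) = 90.19/15.05 = 5.993 mg/L.
Mixed L₀ = (12.5×2.53 + 2.55×116)/(15.05) = 327.4/15.05 = 21.76 mg/L.
Initial deficit D₀ = C_s − DO₀ = 8.19 − 5.993 = 2.197 mg/L.
t_c = (1/1.102) ln[(1.23/0.128)(1 − 2.197×1.102/(0.128×21.76))] = 0.9074 × ln(1.254) = 0.2051 d.
D_c = (0.128/1.23) × 21.76 × e^(−0.128×0.2051) = 0.1041 × 21.76 × 0.9741 = 2.205 mg/L.
Minimum DO = 8.19 − 2.205 = 5.985 mg/L.

t_c ≈ 0.205 d; minimum DO ≈ 5.98 mg/L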